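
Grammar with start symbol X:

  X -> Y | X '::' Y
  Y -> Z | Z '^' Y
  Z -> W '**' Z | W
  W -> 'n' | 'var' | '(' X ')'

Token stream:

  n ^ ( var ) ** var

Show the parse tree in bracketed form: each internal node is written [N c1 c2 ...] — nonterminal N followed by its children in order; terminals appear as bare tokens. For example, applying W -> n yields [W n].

[X [Y [Z [W n]] ^ [Y [Z [W ( [X [Y [Z [W var]]]] )] ** [Z [W var]]]]]]

X
Y
Z ^ Y
W ^ Y
n ^ Y
n ^ Z
n ^ W ** Z
n ^ ( X ) ** Z
n ^ ( Y ) ** Z
n ^ ( Z ) ** Z
n ^ ( W ) ** Z
n ^ ( var ) ** Z
n ^ ( var ) ** W
n ^ ( var ) ** var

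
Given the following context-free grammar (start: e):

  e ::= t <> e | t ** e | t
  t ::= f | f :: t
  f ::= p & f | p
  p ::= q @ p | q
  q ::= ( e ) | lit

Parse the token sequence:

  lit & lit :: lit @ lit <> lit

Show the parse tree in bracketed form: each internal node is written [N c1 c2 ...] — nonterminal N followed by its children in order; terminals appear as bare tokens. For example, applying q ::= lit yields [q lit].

e
t <> e
f :: t <> e
p & f :: t <> e
q & f :: t <> e
lit & f :: t <> e
lit & p :: t <> e
lit & q :: t <> e
lit & lit :: t <> e
lit & lit :: f <> e
lit & lit :: p <> e
lit & lit :: q @ p <> e
lit & lit :: lit @ p <> e
lit & lit :: lit @ q <> e
lit & lit :: lit @ lit <> e
lit & lit :: lit @ lit <> t
lit & lit :: lit @ lit <> f
lit & lit :: lit @ lit <> p
lit & lit :: lit @ lit <> q
lit & lit :: lit @ lit <> lit

[e [t [f [p [q lit]] & [f [p [q lit]]]] :: [t [f [p [q lit] @ [p [q lit]]]]]] <> [e [t [f [p [q lit]]]]]]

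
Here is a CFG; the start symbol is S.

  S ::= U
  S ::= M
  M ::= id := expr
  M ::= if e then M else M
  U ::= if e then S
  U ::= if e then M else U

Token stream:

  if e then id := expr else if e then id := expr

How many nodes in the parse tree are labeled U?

[S [U if e then [M id := expr] else [U if e then [S [M id := expr]]]]]

2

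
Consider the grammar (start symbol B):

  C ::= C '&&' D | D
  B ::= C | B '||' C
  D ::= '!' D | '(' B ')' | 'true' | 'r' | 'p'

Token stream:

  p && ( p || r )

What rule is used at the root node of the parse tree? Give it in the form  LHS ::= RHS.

B ::= C

[B [C [C [D p]] && [D ( [B [B [C [D p]]] || [C [D r]]] )]]]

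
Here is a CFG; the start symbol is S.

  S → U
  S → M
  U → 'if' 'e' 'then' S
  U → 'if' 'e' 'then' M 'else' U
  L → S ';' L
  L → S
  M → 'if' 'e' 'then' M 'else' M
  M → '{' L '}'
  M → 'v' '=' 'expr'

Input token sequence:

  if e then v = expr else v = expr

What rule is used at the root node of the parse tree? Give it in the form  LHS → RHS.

[S [M if e then [M v = expr] else [M v = expr]]]

S → M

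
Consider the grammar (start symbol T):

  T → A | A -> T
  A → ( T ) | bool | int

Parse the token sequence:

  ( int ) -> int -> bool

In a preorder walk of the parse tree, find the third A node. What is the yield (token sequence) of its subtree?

int

[T [A ( [T [A int]] )] -> [T [A int] -> [T [A bool]]]]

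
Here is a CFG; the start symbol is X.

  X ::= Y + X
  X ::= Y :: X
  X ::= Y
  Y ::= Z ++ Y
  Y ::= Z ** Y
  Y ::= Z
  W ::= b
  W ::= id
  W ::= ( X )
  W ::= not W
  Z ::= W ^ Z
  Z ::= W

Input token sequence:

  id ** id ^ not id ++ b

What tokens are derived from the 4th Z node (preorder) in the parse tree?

[X [Y [Z [W id]] ** [Y [Z [W id] ^ [Z [W not [W id]]]] ++ [Y [Z [W b]]]]]]

b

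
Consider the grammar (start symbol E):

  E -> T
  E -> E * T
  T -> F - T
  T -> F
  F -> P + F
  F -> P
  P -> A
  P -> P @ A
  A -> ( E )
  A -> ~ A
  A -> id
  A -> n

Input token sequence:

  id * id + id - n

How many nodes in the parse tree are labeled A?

4

[E [E [T [F [P [A id]]]]] * [T [F [P [A id]] + [F [P [A id]]]] - [T [F [P [A n]]]]]]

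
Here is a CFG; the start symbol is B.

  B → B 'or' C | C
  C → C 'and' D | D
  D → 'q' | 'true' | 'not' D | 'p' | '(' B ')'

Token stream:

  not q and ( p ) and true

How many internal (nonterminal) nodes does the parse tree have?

[B [C [C [C [D not [D q]]] and [D ( [B [C [D p]]] )]] and [D true]]]

11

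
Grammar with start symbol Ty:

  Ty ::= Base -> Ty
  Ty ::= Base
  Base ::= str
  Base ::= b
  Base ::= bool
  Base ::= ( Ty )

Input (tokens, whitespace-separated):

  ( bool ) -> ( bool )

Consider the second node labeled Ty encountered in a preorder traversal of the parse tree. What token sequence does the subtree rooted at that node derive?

bool

[Ty [Base ( [Ty [Base bool]] )] -> [Ty [Base ( [Ty [Base bool]] )]]]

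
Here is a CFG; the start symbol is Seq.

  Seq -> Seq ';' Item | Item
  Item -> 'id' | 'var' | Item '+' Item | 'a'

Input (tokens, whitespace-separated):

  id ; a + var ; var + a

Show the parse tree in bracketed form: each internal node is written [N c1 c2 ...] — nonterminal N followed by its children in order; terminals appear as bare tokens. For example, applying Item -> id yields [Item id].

Seq
Seq ; Item
Seq ; Item ; Item
Item ; Item ; Item
id ; Item ; Item
id ; Item + Item ; Item
id ; a + Item ; Item
id ; a + var ; Item
id ; a + var ; Item + Item
id ; a + var ; var + Item
id ; a + var ; var + a

[Seq [Seq [Seq [Item id]] ; [Item [Item a] + [Item var]]] ; [Item [Item var] + [Item a]]]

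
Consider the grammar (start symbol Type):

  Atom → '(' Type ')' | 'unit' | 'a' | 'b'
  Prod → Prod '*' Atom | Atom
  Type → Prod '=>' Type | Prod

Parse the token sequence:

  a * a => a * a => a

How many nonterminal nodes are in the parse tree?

13

[Type [Prod [Prod [Atom a]] * [Atom a]] => [Type [Prod [Prod [Atom a]] * [Atom a]] => [Type [Prod [Atom a]]]]]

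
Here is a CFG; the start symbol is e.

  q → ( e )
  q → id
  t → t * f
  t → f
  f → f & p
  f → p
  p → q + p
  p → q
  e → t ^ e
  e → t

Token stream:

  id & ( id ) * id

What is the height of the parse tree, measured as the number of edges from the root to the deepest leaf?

[e [t [t [f [f [p [q id]]] & [p [q ( [e [t [f [p [q id]]]]] )]]]] * [f [p [q id]]]]]

11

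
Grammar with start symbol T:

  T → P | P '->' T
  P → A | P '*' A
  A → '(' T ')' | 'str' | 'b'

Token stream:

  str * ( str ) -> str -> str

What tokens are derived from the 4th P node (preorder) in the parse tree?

str

[T [P [P [A str]] * [A ( [T [P [A str]]] )]] -> [T [P [A str]] -> [T [P [A str]]]]]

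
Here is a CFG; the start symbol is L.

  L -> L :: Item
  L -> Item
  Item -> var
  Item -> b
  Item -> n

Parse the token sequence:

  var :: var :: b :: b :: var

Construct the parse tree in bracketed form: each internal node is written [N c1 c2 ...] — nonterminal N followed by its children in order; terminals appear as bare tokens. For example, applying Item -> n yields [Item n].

[L [L [L [L [L [Item var]] :: [Item var]] :: [Item b]] :: [Item b]] :: [Item var]]

L
L :: Item
L :: Item :: Item
L :: Item :: Item :: Item
L :: Item :: Item :: Item :: Item
Item :: Item :: Item :: Item :: Item
var :: Item :: Item :: Item :: Item
var :: var :: Item :: Item :: Item
var :: var :: b :: Item :: Item
var :: var :: b :: b :: Item
var :: var :: b :: b :: var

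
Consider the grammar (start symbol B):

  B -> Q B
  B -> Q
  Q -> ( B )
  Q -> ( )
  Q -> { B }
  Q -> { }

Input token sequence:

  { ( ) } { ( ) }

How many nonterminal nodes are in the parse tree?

[B [Q { [B [Q ( )]] }] [B [Q { [B [Q ( )]] }]]]

8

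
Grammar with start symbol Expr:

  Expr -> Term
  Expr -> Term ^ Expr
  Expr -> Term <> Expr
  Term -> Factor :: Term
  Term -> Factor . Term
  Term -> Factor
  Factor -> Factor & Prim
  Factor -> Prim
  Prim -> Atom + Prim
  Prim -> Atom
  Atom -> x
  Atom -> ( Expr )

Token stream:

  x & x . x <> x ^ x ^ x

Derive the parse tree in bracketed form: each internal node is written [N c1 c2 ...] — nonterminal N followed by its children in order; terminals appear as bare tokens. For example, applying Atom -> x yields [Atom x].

[Expr [Term [Factor [Factor [Prim [Atom x]]] & [Prim [Atom x]]] . [Term [Factor [Prim [Atom x]]]]] <> [Expr [Term [Factor [Prim [Atom x]]]] ^ [Expr [Term [Factor [Prim [Atom x]]]] ^ [Expr [Term [Factor [Prim [Atom x]]]]]]]]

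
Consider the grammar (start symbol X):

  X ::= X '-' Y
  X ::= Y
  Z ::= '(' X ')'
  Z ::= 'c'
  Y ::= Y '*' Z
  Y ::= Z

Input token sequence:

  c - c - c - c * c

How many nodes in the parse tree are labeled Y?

5

[X [X [X [X [Y [Z c]]] - [Y [Z c]]] - [Y [Z c]]] - [Y [Y [Z c]] * [Z c]]]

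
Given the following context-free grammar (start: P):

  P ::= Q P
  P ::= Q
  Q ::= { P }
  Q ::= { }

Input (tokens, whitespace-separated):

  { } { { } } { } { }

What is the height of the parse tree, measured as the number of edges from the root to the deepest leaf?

5

[P [Q { }] [P [Q { [P [Q { }]] }] [P [Q { }] [P [Q { }]]]]]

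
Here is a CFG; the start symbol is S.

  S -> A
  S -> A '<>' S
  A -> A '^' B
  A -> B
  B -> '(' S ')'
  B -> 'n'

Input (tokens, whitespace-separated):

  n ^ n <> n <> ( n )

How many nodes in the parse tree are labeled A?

5

[S [A [A [B n]] ^ [B n]] <> [S [A [B n]] <> [S [A [B ( [S [A [B n]]] )]]]]]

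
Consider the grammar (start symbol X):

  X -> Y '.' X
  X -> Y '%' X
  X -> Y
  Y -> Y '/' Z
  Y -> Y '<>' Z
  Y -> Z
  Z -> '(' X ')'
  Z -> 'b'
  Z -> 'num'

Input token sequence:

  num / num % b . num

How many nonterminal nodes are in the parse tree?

11

[X [Y [Y [Z num]] / [Z num]] % [X [Y [Z b]] . [X [Y [Z num]]]]]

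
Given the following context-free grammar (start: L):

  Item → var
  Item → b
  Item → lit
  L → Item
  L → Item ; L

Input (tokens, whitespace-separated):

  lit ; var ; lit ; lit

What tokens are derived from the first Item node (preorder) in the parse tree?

[L [Item lit] ; [L [Item var] ; [L [Item lit] ; [L [Item lit]]]]]

lit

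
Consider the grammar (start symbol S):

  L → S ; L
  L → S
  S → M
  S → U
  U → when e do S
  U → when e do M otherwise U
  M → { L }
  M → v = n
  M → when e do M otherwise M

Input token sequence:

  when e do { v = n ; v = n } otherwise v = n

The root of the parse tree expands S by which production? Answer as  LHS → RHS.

S → M

[S [M when e do [M { [L [S [M v = n]] ; [L [S [M v = n]]]] }] otherwise [M v = n]]]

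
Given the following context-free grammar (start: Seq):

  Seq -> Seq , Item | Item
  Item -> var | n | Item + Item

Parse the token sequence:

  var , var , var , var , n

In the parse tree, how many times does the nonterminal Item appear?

[Seq [Seq [Seq [Seq [Seq [Item var]] , [Item var]] , [Item var]] , [Item var]] , [Item n]]

5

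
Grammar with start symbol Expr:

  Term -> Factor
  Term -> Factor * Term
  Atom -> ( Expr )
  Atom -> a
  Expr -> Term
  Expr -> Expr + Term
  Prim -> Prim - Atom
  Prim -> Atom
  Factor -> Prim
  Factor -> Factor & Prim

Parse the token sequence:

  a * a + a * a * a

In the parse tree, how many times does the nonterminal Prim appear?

5

[Expr [Expr [Term [Factor [Prim [Atom a]]] * [Term [Factor [Prim [Atom a]]]]]] + [Term [Factor [Prim [Atom a]]] * [Term [Factor [Prim [Atom a]]] * [Term [Factor [Prim [Atom a]]]]]]]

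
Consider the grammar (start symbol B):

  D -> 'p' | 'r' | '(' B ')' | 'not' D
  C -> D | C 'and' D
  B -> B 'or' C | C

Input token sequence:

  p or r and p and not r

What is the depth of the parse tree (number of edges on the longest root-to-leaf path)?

5

[B [B [C [D p]]] or [C [C [C [D r]] and [D p]] and [D not [D r]]]]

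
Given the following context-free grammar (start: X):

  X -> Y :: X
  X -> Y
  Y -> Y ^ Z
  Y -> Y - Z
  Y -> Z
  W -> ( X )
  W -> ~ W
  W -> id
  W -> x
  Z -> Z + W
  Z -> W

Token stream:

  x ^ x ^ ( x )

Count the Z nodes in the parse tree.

[X [Y [Y [Y [Z [W x]]] ^ [Z [W x]]] ^ [Z [W ( [X [Y [Z [W x]]]] )]]]]

4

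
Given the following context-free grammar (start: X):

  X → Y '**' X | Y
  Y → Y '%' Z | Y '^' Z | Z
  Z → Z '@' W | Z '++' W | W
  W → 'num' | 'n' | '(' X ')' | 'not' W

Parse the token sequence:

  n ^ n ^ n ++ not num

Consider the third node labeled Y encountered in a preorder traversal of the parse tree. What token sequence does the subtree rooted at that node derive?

n

[X [Y [Y [Y [Z [W n]]] ^ [Z [W n]]] ^ [Z [Z [W n]] ++ [W not [W num]]]]]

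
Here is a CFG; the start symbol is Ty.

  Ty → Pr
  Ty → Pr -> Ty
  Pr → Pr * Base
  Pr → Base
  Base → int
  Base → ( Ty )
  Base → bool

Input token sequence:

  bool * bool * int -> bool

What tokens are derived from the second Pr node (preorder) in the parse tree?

bool * bool

[Ty [Pr [Pr [Pr [Base bool]] * [Base bool]] * [Base int]] -> [Ty [Pr [Base bool]]]]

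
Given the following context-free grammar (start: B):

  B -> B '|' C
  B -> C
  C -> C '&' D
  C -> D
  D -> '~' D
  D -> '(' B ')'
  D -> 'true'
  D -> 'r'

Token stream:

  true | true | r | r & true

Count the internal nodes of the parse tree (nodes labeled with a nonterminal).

14

[B [B [B [B [C [D true]]] | [C [D true]]] | [C [D r]]] | [C [C [D r]] & [D true]]]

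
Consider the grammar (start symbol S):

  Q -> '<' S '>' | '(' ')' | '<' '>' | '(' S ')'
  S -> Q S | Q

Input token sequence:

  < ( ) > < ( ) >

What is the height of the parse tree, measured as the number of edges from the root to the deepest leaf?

[S [Q < [S [Q ( )]] >] [S [Q < [S [Q ( )]] >]]]

5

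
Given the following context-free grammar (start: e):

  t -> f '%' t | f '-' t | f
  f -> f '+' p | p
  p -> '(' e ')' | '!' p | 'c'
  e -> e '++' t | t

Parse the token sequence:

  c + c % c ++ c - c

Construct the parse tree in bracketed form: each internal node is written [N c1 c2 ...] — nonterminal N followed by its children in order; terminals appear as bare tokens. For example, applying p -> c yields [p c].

[e [e [t [f [f [p c]] + [p c]] % [t [f [p c]]]]] ++ [t [f [p c]] - [t [f [p c]]]]]

e
e ++ t
t ++ t
f % t ++ t
f + p % t ++ t
p + p % t ++ t
c + p % t ++ t
c + c % t ++ t
c + c % f ++ t
c + c % p ++ t
c + c % c ++ t
c + c % c ++ f - t
c + c % c ++ p - t
c + c % c ++ c - t
c + c % c ++ c - f
c + c % c ++ c - p
c + c % c ++ c - c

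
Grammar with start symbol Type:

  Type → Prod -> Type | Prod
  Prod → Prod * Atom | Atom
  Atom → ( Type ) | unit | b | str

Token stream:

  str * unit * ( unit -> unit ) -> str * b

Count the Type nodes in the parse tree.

4

[Type [Prod [Prod [Prod [Atom str]] * [Atom unit]] * [Atom ( [Type [Prod [Atom unit]] -> [Type [Prod [Atom unit]]]] )]] -> [Type [Prod [Prod [Atom str]] * [Atom b]]]]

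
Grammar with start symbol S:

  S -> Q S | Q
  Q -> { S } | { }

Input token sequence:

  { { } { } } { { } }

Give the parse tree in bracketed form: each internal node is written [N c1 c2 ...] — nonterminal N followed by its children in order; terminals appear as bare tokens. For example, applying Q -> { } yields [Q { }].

[S [Q { [S [Q { }] [S [Q { }]]] }] [S [Q { [S [Q { }]] }]]]

S
Q S
{ S } S
{ Q S } S
{ { } S } S
{ { } Q } S
{ { } { } } S
{ { } { } } Q
{ { } { } } { S }
{ { } { } } { Q }
{ { } { } } { { } }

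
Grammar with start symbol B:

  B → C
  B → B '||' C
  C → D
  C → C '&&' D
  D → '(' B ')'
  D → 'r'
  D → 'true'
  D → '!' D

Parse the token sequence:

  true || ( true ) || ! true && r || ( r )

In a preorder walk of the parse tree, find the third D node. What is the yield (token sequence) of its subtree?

true

[B [B [B [B [C [D true]]] || [C [D ( [B [C [D true]]] )]]] || [C [C [D ! [D true]]] && [D r]]] || [C [D ( [B [C [D r]]] )]]]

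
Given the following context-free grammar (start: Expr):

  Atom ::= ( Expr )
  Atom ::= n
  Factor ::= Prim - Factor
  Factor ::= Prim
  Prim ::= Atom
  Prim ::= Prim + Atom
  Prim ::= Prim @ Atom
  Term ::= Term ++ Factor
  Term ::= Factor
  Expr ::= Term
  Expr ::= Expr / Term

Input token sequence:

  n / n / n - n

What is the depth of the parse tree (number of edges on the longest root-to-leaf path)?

[Expr [Expr [Expr [Term [Factor [Prim [Atom n]]]]] / [Term [Factor [Prim [Atom n]]]]] / [Term [Factor [Prim [Atom n]] - [Factor [Prim [Atom n]]]]]]

7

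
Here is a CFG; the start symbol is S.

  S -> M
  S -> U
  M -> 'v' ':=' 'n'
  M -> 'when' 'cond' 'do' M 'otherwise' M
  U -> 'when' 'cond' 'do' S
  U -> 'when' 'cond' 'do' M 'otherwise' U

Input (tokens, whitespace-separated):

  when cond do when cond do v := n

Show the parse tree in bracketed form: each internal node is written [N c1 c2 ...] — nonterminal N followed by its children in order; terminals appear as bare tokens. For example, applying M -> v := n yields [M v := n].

[S [U when cond do [S [U when cond do [S [M v := n]]]]]]

S
U
when cond do S
when cond do U
when cond do when cond do S
when cond do when cond do M
when cond do when cond do v := n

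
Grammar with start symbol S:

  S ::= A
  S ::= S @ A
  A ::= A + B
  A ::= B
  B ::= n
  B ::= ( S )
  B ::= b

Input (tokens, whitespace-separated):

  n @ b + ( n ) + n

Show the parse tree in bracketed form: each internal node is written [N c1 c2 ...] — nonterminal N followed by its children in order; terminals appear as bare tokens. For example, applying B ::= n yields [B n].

S
S @ A
A @ A
B @ A
n @ A
n @ A + B
n @ A + B + B
n @ B + B + B
n @ b + B + B
n @ b + ( S ) + B
n @ b + ( A ) + B
n @ b + ( B ) + B
n @ b + ( n ) + B
n @ b + ( n ) + n

[S [S [A [B n]]] @ [A [A [A [B b]] + [B ( [S [A [B n]]] )]] + [B n]]]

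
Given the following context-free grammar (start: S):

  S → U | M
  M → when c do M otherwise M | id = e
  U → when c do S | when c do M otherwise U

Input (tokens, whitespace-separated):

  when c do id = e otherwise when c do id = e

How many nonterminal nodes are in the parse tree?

[S [U when c do [M id = e] otherwise [U when c do [S [M id = e]]]]]

6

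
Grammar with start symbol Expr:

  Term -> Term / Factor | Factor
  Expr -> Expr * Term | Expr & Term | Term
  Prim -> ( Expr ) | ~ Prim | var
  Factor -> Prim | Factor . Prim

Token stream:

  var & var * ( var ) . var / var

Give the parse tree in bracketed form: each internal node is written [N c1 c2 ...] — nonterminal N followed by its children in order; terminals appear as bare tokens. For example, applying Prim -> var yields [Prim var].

Expr
Expr * Term
Expr & Term * Term
Term & Term * Term
Factor & Term * Term
Prim & Term * Term
var & Term * Term
var & Factor * Term
var & Prim * Term
var & var * Term
var & var * Term / Factor
var & var * Factor / Factor
var & var * Factor . Prim / Factor
var & var * Prim . Prim / Factor
var & var * ( Expr ) . Prim / Factor
var & var * ( Term ) . Prim / Factor
var & var * ( Factor ) . Prim / Factor
var & var * ( Prim ) . Prim / Factor
var & var * ( var ) . Prim / Factor
var & var * ( var ) . var / Factor
var & var * ( var ) . var / Prim
var & var * ( var ) . var / var

[Expr [Expr [Expr [Term [Factor [Prim var]]]] & [Term [Factor [Prim var]]]] * [Term [Term [Factor [Factor [Prim ( [Expr [Term [Factor [Prim var]]]] )]] . [Prim var]]] / [Factor [Prim var]]]]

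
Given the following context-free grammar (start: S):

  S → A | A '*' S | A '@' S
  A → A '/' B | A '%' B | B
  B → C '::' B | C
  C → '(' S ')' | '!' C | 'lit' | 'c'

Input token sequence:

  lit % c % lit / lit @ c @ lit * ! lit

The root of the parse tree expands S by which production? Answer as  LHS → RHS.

S → A '@' S

[S [A [A [A [A [B [C lit]]] % [B [C c]]] % [B [C lit]]] / [B [C lit]]] @ [S [A [B [C c]]] @ [S [A [B [C lit]]] * [S [A [B [C ! [C lit]]]]]]]]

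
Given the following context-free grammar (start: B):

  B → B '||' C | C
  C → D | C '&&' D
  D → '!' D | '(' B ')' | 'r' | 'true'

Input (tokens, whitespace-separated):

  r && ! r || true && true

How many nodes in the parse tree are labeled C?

4

[B [B [C [C [D r]] && [D ! [D r]]]] || [C [C [D true]] && [D true]]]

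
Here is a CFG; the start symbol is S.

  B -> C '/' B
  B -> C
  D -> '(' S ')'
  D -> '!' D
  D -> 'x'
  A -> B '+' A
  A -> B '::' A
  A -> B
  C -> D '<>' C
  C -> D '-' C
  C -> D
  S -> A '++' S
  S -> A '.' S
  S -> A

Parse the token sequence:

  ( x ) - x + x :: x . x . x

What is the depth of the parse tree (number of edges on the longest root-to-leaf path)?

[S [A [B [C [D ( [S [A [B [C [D x]]]]] )] - [C [D x]]]] + [A [B [C [D x]]] :: [A [B [C [D x]]]]]] . [S [A [B [C [D x]]]] . [S [A [B [C [D x]]]]]]]

10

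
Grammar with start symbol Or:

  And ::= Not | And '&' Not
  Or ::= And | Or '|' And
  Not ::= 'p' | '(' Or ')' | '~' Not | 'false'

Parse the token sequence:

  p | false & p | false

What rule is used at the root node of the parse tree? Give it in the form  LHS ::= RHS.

[Or [Or [Or [And [Not p]]] | [And [And [Not false]] & [Not p]]] | [And [Not false]]]

Or ::= Or '|' And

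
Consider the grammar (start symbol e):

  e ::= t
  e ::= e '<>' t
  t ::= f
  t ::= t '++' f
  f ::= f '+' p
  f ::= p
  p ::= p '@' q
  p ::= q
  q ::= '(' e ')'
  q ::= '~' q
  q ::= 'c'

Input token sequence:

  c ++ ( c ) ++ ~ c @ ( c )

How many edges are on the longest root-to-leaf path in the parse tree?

[e [t [t [t [f [p [q c]]]] ++ [f [p [q ( [e [t [f [p [q c]]]]] )]]]] ++ [f [p [p [q ~ [q c]]] @ [q ( [e [t [f [p [q c]]]]] )]]]]]

11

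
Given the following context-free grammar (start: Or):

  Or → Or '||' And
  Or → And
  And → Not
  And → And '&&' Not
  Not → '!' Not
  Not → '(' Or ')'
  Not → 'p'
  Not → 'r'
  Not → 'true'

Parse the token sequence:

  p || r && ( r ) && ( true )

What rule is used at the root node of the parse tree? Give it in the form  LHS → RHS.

Or → Or '||' And

[Or [Or [And [Not p]]] || [And [And [And [Not r]] && [Not ( [Or [And [Not r]]] )]] && [Not ( [Or [And [Not true]]] )]]]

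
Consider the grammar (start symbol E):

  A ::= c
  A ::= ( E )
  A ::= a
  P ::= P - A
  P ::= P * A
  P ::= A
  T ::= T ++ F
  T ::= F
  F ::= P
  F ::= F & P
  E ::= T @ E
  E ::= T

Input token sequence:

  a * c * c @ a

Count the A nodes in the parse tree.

[E [T [F [P [P [P [A a]] * [A c]] * [A c]]]] @ [E [T [F [P [A a]]]]]]

4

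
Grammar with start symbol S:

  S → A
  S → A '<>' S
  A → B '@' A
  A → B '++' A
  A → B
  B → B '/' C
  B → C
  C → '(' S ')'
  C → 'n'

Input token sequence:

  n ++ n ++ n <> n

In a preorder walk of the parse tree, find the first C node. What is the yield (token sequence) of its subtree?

[S [A [B [C n]] ++ [A [B [C n]] ++ [A [B [C n]]]]] <> [S [A [B [C n]]]]]

n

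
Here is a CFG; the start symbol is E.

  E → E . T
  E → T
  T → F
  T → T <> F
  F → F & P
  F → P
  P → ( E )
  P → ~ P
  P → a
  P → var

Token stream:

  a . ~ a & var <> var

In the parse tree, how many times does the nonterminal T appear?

[E [E [T [F [P a]]]] . [T [T [F [F [P ~ [P a]]] & [P var]]] <> [F [P var]]]]

3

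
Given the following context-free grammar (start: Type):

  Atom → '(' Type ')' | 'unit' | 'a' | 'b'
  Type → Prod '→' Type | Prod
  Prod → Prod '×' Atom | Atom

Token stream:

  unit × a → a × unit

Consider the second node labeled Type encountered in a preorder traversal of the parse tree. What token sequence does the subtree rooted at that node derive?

[Type [Prod [Prod [Atom unit]] × [Atom a]] → [Type [Prod [Prod [Atom a]] × [Atom unit]]]]

a × unit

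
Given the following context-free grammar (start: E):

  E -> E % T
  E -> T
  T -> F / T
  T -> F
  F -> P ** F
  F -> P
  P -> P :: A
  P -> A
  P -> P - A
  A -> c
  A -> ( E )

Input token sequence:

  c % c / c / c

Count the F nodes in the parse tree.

4

[E [E [T [F [P [A c]]]]] % [T [F [P [A c]]] / [T [F [P [A c]]] / [T [F [P [A c]]]]]]]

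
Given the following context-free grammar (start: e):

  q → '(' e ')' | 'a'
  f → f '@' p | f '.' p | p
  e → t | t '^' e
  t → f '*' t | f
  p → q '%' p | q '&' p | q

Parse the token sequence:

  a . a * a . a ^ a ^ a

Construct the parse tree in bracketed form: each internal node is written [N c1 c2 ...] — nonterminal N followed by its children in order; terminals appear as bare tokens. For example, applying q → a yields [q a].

[e [t [f [f [p [q a]]] . [p [q a]]] * [t [f [f [p [q a]]] . [p [q a]]]]] ^ [e [t [f [p [q a]]]] ^ [e [t [f [p [q a]]]]]]]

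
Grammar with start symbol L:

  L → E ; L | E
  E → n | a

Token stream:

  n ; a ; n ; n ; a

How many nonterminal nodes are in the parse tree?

10

[L [E n] ; [L [E a] ; [L [E n] ; [L [E n] ; [L [E a]]]]]]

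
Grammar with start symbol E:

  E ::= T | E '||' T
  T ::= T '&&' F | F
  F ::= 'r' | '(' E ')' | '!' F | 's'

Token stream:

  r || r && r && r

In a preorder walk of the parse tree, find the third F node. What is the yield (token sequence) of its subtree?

[E [E [T [F r]]] || [T [T [T [F r]] && [F r]] && [F r]]]

r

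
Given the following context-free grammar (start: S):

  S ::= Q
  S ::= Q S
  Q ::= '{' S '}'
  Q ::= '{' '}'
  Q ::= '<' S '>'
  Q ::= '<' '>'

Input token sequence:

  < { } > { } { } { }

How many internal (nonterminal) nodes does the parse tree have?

[S [Q < [S [Q { }]] >] [S [Q { }] [S [Q { }] [S [Q { }]]]]]

10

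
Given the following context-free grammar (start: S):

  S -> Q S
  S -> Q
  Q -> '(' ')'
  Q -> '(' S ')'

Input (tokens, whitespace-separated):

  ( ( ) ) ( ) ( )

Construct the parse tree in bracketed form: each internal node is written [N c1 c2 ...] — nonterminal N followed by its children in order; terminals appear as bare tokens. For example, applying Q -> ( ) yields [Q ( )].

[S [Q ( [S [Q ( )]] )] [S [Q ( )] [S [Q ( )]]]]

S
Q S
( S ) S
( Q ) S
( ( ) ) S
( ( ) ) Q S
( ( ) ) ( ) S
( ( ) ) ( ) Q
( ( ) ) ( ) ( )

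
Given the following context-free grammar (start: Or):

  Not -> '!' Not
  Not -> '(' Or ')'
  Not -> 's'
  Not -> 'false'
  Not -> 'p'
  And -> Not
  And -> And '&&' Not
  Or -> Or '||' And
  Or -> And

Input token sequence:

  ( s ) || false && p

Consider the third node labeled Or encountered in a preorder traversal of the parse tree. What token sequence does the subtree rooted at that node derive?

s

[Or [Or [And [Not ( [Or [And [Not s]]] )]]] || [And [And [Not false]] && [Not p]]]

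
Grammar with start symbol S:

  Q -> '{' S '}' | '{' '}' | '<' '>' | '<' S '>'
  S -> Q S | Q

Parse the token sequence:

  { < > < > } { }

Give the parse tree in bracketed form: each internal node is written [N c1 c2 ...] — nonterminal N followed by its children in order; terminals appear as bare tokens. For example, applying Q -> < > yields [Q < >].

S
Q S
{ S } S
{ Q S } S
{ < > S } S
{ < > Q } S
{ < > < > } S
{ < > < > } Q
{ < > < > } { }

[S [Q { [S [Q < >] [S [Q < >]]] }] [S [Q { }]]]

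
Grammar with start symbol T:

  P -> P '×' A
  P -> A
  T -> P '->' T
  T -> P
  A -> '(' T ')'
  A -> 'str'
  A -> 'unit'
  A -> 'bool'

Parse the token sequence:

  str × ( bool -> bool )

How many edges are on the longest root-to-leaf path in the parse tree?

[T [P [P [A str]] × [A ( [T [P [A bool]] -> [T [P [A bool]]]] )]]]

7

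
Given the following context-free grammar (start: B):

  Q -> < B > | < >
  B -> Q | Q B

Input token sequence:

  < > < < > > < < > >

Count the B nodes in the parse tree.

5

[B [Q < >] [B [Q < [B [Q < >]] >] [B [Q < [B [Q < >]] >]]]]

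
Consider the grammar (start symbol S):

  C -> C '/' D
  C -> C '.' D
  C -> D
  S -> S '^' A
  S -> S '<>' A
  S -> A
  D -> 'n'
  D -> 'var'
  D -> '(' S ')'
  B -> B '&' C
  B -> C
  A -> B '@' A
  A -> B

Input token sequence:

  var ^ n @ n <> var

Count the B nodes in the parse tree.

[S [S [S [A [B [C [D var]]]]] ^ [A [B [C [D n]]] @ [A [B [C [D n]]]]]] <> [A [B [C [D var]]]]]

4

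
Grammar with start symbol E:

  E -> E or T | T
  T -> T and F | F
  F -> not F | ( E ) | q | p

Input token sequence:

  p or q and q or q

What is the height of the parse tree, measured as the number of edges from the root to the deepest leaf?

[E [E [E [T [F p]]] or [T [T [F q]] and [F q]]] or [T [F q]]]

5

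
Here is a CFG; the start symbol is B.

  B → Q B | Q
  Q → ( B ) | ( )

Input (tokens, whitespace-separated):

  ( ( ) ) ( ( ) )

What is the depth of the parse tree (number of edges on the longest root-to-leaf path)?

5

[B [Q ( [B [Q ( )]] )] [B [Q ( [B [Q ( )]] )]]]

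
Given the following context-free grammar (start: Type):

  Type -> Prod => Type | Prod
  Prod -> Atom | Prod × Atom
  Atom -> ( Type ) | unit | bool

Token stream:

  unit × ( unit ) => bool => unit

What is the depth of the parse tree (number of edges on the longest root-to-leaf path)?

6

[Type [Prod [Prod [Atom unit]] × [Atom ( [Type [Prod [Atom unit]]] )]] => [Type [Prod [Atom bool]] => [Type [Prod [Atom unit]]]]]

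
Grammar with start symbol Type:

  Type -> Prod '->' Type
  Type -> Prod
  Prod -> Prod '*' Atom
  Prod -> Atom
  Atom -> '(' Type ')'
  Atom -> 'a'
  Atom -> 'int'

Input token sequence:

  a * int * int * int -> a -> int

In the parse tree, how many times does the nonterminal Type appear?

3

[Type [Prod [Prod [Prod [Prod [Atom a]] * [Atom int]] * [Atom int]] * [Atom int]] -> [Type [Prod [Atom a]] -> [Type [Prod [Atom int]]]]]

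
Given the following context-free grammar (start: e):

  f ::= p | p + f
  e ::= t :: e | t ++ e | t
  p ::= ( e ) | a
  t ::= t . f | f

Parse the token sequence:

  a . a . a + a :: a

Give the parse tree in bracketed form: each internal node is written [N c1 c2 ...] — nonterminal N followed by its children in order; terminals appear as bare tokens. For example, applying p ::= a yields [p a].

e
t :: e
t . f :: e
t . f . f :: e
f . f . f :: e
p . f . f :: e
a . f . f :: e
a . p . f :: e
a . a . f :: e
a . a . p + f :: e
a . a . a + f :: e
a . a . a + p :: e
a . a . a + a :: e
a . a . a + a :: t
a . a . a + a :: f
a . a . a + a :: p
a . a . a + a :: a

[e [t [t [t [f [p a]]] . [f [p a]]] . [f [p a] + [f [p a]]]] :: [e [t [f [p a]]]]]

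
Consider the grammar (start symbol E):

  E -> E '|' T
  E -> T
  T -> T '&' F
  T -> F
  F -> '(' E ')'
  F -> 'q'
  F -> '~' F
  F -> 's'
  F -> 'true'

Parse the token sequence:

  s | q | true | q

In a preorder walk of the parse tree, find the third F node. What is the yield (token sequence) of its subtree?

true

[E [E [E [E [T [F s]]] | [T [F q]]] | [T [F true]]] | [T [F q]]]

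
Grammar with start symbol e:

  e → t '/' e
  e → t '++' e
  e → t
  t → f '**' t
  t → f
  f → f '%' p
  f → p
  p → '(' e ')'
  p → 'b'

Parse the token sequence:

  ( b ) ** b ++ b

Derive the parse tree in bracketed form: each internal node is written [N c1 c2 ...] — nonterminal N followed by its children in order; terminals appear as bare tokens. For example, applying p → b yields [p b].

[e [t [f [p ( [e [t [f [p b]]]] )]] ** [t [f [p b]]]] ++ [e [t [f [p b]]]]]

e
t ++ e
f ** t ++ e
p ** t ++ e
( e ) ** t ++ e
( t ) ** t ++ e
( f ) ** t ++ e
( p ) ** t ++ e
( b ) ** t ++ e
( b ) ** f ++ e
( b ) ** p ++ e
( b ) ** b ++ e
( b ) ** b ++ t
( b ) ** b ++ f
( b ) ** b ++ p
( b ) ** b ++ b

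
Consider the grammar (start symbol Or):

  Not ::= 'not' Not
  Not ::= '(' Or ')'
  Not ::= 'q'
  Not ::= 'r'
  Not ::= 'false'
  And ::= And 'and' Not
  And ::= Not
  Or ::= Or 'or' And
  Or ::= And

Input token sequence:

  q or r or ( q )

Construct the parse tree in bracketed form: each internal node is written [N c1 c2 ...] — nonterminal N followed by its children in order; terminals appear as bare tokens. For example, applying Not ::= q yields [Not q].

Or
Or or And
Or or And or And
And or And or And
Not or And or And
q or And or And
q or Not or And
q or r or And
q or r or Not
q or r or ( Or )
q or r or ( And )
q or r or ( Not )
q or r or ( q )

[Or [Or [Or [And [Not q]]] or [And [Not r]]] or [And [Not ( [Or [And [Not q]]] )]]]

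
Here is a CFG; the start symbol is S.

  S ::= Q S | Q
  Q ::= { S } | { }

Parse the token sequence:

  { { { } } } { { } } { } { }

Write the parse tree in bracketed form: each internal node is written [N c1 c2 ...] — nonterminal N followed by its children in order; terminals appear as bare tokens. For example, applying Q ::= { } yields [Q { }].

S
Q S
{ S } S
{ Q } S
{ { S } } S
{ { Q } } S
{ { { } } } S
{ { { } } } Q S
{ { { } } } { S } S
{ { { } } } { Q } S
{ { { } } } { { } } S
{ { { } } } { { } } Q S
{ { { } } } { { } } { } S
{ { { } } } { { } } { } Q
{ { { } } } { { } } { } { }

[S [Q { [S [Q { [S [Q { }]] }]] }] [S [Q { [S [Q { }]] }] [S [Q { }] [S [Q { }]]]]]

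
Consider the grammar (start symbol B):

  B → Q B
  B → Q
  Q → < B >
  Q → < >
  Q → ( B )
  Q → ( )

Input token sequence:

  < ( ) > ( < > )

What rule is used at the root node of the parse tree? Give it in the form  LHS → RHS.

[B [Q < [B [Q ( )]] >] [B [Q ( [B [Q < >]] )]]]

B → Q B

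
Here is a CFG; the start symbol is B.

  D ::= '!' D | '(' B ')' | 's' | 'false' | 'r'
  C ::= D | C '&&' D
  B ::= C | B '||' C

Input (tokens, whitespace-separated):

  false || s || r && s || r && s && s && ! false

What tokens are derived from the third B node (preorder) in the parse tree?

[B [B [B [B [C [D false]]] || [C [D s]]] || [C [C [D r]] && [D s]]] || [C [C [C [C [D r]] && [D s]] && [D s]] && [D ! [D false]]]]

false || s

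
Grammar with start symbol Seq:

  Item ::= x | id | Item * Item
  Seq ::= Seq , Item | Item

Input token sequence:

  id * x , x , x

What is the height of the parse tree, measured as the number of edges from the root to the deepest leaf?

5

[Seq [Seq [Seq [Item [Item id] * [Item x]]] , [Item x]] , [Item x]]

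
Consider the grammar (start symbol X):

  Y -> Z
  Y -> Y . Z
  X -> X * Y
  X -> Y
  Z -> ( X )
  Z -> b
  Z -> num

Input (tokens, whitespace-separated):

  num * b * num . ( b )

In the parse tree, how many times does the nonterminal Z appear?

5

[X [X [X [Y [Z num]]] * [Y [Z b]]] * [Y [Y [Z num]] . [Z ( [X [Y [Z b]]] )]]]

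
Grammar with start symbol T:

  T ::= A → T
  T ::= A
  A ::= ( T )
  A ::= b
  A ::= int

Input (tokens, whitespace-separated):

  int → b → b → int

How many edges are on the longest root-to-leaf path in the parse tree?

5

[T [A int] → [T [A b] → [T [A b] → [T [A int]]]]]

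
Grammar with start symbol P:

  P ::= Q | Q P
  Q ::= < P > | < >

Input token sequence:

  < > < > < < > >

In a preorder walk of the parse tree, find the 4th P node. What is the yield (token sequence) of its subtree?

< >

[P [Q < >] [P [Q < >] [P [Q < [P [Q < >]] >]]]]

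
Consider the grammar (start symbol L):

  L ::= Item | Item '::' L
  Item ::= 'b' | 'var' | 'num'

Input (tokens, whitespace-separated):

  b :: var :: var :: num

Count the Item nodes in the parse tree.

[L [Item b] :: [L [Item var] :: [L [Item var] :: [L [Item num]]]]]

4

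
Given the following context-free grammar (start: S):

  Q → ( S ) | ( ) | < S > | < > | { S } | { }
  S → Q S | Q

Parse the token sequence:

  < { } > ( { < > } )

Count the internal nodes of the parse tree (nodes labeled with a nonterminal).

10

[S [Q < [S [Q { }]] >] [S [Q ( [S [Q { [S [Q < >]] }]] )]]]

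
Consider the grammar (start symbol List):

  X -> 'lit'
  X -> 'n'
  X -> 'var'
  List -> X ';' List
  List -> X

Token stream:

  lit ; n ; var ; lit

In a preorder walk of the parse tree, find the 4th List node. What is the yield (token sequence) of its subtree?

lit

[List [X lit] ; [List [X n] ; [List [X var] ; [List [X lit]]]]]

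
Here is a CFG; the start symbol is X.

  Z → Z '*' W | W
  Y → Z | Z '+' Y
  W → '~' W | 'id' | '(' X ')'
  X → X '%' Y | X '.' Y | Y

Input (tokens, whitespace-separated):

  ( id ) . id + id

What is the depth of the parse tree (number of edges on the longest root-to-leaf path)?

[X [X [Y [Z [W ( [X [Y [Z [W id]]]] )]]]] . [Y [Z [W id]] + [Y [Z [W id]]]]]

9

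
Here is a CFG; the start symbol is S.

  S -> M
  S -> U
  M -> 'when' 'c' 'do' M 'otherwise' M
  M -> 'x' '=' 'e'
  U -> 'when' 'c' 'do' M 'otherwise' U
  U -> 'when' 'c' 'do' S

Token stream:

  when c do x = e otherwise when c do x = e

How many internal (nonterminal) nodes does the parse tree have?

6

[S [U when c do [M x = e] otherwise [U when c do [S [M x = e]]]]]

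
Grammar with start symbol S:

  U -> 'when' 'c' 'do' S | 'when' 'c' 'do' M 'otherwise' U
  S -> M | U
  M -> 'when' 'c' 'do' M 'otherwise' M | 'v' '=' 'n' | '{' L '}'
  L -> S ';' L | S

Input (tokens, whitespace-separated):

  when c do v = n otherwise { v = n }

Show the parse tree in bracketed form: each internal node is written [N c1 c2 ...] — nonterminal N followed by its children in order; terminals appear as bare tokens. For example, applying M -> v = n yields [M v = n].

S
M
when c do M otherwise M
when c do v = n otherwise M
when c do v = n otherwise { L }
when c do v = n otherwise { S }
when c do v = n otherwise { M }
when c do v = n otherwise { v = n }

[S [M when c do [M v = n] otherwise [M { [L [S [M v = n]]] }]]]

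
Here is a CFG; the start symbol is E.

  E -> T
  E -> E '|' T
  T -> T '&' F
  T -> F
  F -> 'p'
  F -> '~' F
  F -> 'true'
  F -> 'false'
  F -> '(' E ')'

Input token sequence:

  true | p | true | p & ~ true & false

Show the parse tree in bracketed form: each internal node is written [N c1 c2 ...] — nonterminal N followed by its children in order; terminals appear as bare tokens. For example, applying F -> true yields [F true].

E
E | T
E | T | T
E | T | T | T
T | T | T | T
F | T | T | T
true | T | T | T
true | F | T | T
true | p | T | T
true | p | F | T
true | p | true | T
true | p | true | T & F
true | p | true | T & F & F
true | p | true | F & F & F
true | p | true | p & F & F
true | p | true | p & ~ F & F
true | p | true | p & ~ true & F
true | p | true | p & ~ true & false

[E [E [E [E [T [F true]]] | [T [F p]]] | [T [F true]]] | [T [T [T [F p]] & [F ~ [F true]]] & [F false]]]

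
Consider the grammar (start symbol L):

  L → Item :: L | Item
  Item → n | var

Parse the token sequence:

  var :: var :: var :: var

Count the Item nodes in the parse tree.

[L [Item var] :: [L [Item var] :: [L [Item var] :: [L [Item var]]]]]

4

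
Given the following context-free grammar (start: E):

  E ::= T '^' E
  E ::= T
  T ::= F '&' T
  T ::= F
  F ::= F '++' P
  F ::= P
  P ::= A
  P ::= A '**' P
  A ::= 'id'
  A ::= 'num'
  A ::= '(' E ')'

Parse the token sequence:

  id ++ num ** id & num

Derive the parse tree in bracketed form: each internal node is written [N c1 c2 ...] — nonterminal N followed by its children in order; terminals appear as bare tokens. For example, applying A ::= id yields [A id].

E
T
F & T
F ++ P & T
P ++ P & T
A ++ P & T
id ++ P & T
id ++ A ** P & T
id ++ num ** P & T
id ++ num ** A & T
id ++ num ** id & T
id ++ num ** id & F
id ++ num ** id & P
id ++ num ** id & A
id ++ num ** id & num

[E [T [F [F [P [A id]]] ++ [P [A num] ** [P [A id]]]] & [T [F [P [A num]]]]]]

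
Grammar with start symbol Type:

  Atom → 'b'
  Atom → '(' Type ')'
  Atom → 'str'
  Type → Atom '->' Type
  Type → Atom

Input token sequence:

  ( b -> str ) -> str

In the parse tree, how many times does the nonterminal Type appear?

4

[Type [Atom ( [Type [Atom b] -> [Type [Atom str]]] )] -> [Type [Atom str]]]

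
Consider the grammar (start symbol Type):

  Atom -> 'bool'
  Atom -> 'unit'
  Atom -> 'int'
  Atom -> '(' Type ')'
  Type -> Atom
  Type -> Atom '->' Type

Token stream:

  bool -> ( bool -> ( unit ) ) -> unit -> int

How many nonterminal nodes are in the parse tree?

14

[Type [Atom bool] -> [Type [Atom ( [Type [Atom bool] -> [Type [Atom ( [Type [Atom unit]] )]]] )] -> [Type [Atom unit] -> [Type [Atom int]]]]]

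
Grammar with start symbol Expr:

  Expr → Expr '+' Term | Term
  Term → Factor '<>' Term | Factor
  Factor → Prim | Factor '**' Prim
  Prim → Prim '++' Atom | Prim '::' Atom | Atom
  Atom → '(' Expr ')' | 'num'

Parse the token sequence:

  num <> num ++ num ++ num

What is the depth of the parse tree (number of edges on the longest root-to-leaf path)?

8

[Expr [Term [Factor [Prim [Atom num]]] <> [Term [Factor [Prim [Prim [Prim [Atom num]] ++ [Atom num]] ++ [Atom num]]]]]]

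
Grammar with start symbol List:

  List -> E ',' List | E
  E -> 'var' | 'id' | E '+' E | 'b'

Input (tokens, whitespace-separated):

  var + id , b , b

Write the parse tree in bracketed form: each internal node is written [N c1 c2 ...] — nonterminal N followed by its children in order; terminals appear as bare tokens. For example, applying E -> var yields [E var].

List
E , List
E + E , List
var + E , List
var + id , List
var + id , E , List
var + id , b , List
var + id , b , E
var + id , b , b

[List [E [E var] + [E id]] , [List [E b] , [List [E b]]]]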